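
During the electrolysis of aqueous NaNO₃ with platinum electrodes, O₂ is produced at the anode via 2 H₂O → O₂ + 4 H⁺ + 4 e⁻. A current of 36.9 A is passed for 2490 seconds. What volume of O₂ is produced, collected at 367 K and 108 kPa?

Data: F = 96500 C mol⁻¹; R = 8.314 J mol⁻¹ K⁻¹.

6.72 L

Q = I·t = 36.90 A × 2490.0 s = 91880 C.
n(e⁻) = Q/F = 91880 / 96500 = 0.9521 mol.
4 electrons are transferred per O₂ molecule, so n(O₂) = 0.9521 / 4 = 0.2380 mol.
V = nRT/P = (0.2380 × 8.314 × 367) / (108 × 10³ Pa) = 0.00672 m³ = 6.72 L.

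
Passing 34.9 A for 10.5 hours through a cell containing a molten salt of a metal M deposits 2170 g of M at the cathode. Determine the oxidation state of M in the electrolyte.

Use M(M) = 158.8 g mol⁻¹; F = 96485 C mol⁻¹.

+1

Q = I·t = 34.90 A × 37800 s = 1319000 C, so n(e⁻) = 1319000/96485 = 13.67 mol.
n(M) deposited = 2170 / 158.8 = 13.66 mol.
Electrons per atom = n(e⁻)/n(M) = 13.67 / 13.66 = 1.00 ≈ 1, so the ion is M⁺.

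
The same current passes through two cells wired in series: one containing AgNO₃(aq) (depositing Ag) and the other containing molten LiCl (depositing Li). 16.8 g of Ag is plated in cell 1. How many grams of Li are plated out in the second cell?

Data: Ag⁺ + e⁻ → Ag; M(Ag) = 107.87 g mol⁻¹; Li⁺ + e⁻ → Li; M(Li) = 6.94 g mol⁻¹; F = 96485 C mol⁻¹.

1.08 g

n(Ag) = 16.8 / 107.87 = 0.1557 mol.
Since Ag⁺ + e⁻ → Ag, n(e⁻) passed = 1 × 0.1557 = 0.1557 mol.
Cells in series carry the same charge, so the same 0.1557 mol of electrons passes through cell 2.
Li⁺ + e⁻ → Li, so n(Li) = 0.1557 / 1 = 0.1557 mol.
m(Li) = 0.1557 × 6.94 = 1.08 g.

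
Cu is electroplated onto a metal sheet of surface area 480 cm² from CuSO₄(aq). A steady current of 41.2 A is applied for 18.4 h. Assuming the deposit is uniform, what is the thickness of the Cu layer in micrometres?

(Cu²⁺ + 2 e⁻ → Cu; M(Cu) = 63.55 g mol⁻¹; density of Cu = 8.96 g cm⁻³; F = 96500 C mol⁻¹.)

Q = I·t = 41.20 × 66240 = 2729000 C; n(e⁻) = 28.28 mol.
n(Cu) = n(e⁻)/2 = 14.14 mol, so m = 14.14 × 63.55 = 898.6 g.
Volume = m/ρ = 898.6 / 8.96 = 100.3 cm³.
Thickness = V/A = 100.3 / 480 = 0.209 cm = 2090 μm.

2090 μm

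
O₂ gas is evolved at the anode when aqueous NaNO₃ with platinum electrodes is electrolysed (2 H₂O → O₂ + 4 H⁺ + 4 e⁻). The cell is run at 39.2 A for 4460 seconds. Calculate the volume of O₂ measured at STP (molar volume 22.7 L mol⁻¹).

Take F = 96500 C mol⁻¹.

10.3 L

Q = I·t = 39.20 A × 4460.0 s = 174800 C.
n(e⁻) = Q/F = 174800 / 96500 = 1.812 mol.
4 electrons are transferred per O₂ molecule, so n(O₂) = 1.812 / 4 = 0.4529 mol.
V = n × V_m = 0.4529 × 22.7 = 10.3 L.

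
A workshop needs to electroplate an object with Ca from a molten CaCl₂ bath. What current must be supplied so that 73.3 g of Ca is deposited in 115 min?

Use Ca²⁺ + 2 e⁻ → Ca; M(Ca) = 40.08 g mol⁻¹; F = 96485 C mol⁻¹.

51.1 A

n(Ca) = 73.3 / 40.08 = 1.829 mol.
n(e⁻) = 2 × 1.829 = 3.658 mol.
Q = n(e⁻)·F = 3.658 × 96485 = 352900 C.
I = Q/t = 352900 / 6900.0 s = 51.1 A.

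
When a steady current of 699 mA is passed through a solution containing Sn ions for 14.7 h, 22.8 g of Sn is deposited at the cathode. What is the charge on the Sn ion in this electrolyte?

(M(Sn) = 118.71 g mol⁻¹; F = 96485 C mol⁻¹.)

Q = I·t = 0.6990 A × 52920 s = 36990 C, so n(e⁻) = 36990/96485 = 0.3834 mol.
n(Sn) deposited = 22.8 / 118.71 = 0.1921 mol.
Electrons per atom = n(e⁻)/n(Sn) = 0.3834 / 0.1921 = 2.00 ≈ 2, so the ion is Sn²⁺.

+2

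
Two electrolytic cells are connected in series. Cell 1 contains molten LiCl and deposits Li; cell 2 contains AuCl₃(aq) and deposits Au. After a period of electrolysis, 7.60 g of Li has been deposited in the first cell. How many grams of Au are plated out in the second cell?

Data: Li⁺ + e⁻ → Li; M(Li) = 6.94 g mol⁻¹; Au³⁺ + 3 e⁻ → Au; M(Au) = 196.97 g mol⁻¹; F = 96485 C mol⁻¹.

71.9 g

n(Li) = 7.60 / 6.94 = 1.095 mol.
Since Li⁺ + e⁻ → Li, n(e⁻) passed = 1 × 1.095 = 1.095 mol.
Cells in series carry the same charge, so the same 1.095 mol of electrons passes through cell 2.
Au³⁺ + 3 e⁻ → Au, so n(Au) = 1.095 / 3 = 0.3650 mol.
m(Au) = 0.3650 × 196.97 = 71.9 g.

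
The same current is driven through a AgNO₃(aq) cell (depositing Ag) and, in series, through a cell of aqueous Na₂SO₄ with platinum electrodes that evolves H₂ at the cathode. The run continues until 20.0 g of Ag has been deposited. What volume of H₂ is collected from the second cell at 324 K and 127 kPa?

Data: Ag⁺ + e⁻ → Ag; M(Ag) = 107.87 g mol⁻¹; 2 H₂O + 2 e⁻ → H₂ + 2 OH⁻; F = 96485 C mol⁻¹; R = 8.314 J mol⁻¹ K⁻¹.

n(Ag) = 20.0 / 107.87 = 0.1854 mol, so n(e⁻) = 1 × 0.1854 = 0.1854 mol.
The cells are in series, so the same 0.1854 mol of electrons passes through the second cell.
2 H₂O + 2 e⁻ → H₂ + 2 OH⁻ — 2 mol e⁻ per mol H₂, so n(H₂) = 0.1854/2 = 0.09270 mol.
V = nRT/P = (0.09270 × 8.314 × 324) / (127 × 10³) = 0.00197 m³ = 1.97 L.

1.97 L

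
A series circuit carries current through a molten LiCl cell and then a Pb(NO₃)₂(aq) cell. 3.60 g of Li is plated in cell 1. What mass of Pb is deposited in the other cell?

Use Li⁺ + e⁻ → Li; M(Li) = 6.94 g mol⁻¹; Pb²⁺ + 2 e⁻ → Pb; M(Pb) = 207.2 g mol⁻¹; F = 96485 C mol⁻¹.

53.7 g

n(Li) = 3.60 / 6.94 = 0.5187 mol.
Since Li⁺ + e⁻ → Li, n(e⁻) passed = 1 × 0.5187 = 0.5187 mol.
Cells in series carry the same charge, so the same 0.5187 mol of electrons passes through cell 2.
Pb²⁺ + 2 e⁻ → Pb, so n(Pb) = 0.5187 / 2 = 0.2594 mol.
m(Pb) = 0.2594 × 207.2 = 53.7 g.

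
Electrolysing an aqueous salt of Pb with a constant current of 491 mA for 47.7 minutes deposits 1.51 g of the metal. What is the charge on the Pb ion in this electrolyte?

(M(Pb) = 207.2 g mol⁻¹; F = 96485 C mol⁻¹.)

+2

Q = I·t = 0.4910 A × 2862.0 s = 1405 C, so n(e⁻) = 1405/96485 = 0.01456 mol.
n(Pb) deposited = 1.51 / 207.2 = 0.007288 mol.
Electrons per atom = n(e⁻)/n(Pb) = 0.01456 / 0.007288 = 2.00 ≈ 2, so the ion is Pb²⁺.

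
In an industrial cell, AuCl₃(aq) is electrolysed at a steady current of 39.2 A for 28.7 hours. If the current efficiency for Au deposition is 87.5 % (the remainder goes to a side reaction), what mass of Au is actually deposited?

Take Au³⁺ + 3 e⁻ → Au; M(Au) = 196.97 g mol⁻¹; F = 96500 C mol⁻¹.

2410 g

Q = I·t = 39.20 × 103320 = 4050000 C.
n(e⁻) = 4050000/96500 = 41.97 mol; theoretically n(Au) = 41.97/3 = 13.99 mol, m_theo = 2756 g.
At 87.5 % efficiency, m_actual = 0.875 × 2756 = 2410 g.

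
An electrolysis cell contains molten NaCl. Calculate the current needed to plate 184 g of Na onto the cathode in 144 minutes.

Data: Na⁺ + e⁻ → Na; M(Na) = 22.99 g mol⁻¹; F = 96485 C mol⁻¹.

n(Na) = 184 / 22.99 = 8.003 mol.
n(e⁻) = 1 × 8.003 = 8.003 mol.
Q = n(e⁻)·F = 8.003 × 96485 = 772200 C.
I = Q/t = 772200 / 8640.0 s = 89.4 A.

89.4 A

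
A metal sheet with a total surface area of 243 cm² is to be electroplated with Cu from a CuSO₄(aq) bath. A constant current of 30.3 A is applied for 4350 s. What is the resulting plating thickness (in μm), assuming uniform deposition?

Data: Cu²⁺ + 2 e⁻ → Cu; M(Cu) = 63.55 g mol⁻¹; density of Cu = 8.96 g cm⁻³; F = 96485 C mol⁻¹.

199 μm

Q = I·t = 30.30 × 4350.0 = 131800 C; n(e⁻) = 1.366 mol.
n(Cu) = n(e⁻)/2 = 0.6830 mol, so m = 0.6830 × 63.55 = 43.41 g.
Volume = m/ρ = 43.41 / 8.96 = 4.845 cm³.
Thickness = V/A = 4.845 / 243 = 0.0199 cm = 199 μm.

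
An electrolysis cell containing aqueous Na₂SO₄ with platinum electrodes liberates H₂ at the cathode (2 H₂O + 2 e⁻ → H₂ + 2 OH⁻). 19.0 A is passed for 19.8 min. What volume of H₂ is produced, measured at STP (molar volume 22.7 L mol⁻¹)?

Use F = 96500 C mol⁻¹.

Q = I·t = 19.00 A × 1188.0 s = 22570 C.
n(e⁻) = Q/F = 22570 / 96500 = 0.2339 mol.
2 electrons are transferred per H₂ molecule, so n(H₂) = 0.2339 / 2 = 0.1170 mol.
V = n × V_m = 0.1170 × 22.7 = 2.65 L.

2.65 L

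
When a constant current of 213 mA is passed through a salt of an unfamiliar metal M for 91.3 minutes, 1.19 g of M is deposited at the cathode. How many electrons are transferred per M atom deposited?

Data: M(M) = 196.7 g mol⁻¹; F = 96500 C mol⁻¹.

2

Q = I·t = 0.2130 A × 5478.0 s = 1167 C, so n(e⁻) = 1167/96500 = 0.01209 mol.
n(M) deposited = 1.19 / 196.7 = 0.006050 mol.
Electrons per atom = n(e⁻)/n(M) = 0.01209 / 0.006050 = 2.00 ≈ 2, so the ion is M²⁺.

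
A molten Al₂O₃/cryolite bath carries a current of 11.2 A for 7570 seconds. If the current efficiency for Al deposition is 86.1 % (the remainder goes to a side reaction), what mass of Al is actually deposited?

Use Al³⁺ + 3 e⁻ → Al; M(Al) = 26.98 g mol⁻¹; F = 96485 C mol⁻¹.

Q = I·t = 11.20 × 7570.0 = 84780 C.
n(e⁻) = 84780/96485 = 0.8787 mol; theoretically n(Al) = 0.8787/3 = 0.2929 mol, m_theo = 7.903 g.
At 86.1 % efficiency, m_actual = 0.861 × 7.903 = 6.80 g.

6.80 g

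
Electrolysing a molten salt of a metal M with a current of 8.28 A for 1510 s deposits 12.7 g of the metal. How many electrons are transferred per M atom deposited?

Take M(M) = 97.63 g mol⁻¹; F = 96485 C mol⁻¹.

1

Q = I·t = 8.280 A × 1510.0 s = 12500 C, so n(e⁻) = 12500/96485 = 0.1296 mol.
n(M) deposited = 12.7 / 97.63 = 0.1301 mol.
Electrons per atom = n(e⁻)/n(M) = 0.1296 / 0.1301 = 0.996 ≈ 1, so the ion is M⁺.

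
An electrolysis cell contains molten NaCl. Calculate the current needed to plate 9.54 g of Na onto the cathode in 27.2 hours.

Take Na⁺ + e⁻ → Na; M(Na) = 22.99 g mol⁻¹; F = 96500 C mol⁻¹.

n(Na) = 9.54 / 22.99 = 0.4150 mol.
n(e⁻) = 1 × 0.4150 = 0.4150 mol.
Q = n(e⁻)·F = 0.4150 × 96500 = 40040 C.
I = Q/t = 40040 / 97920 s = 0.409 A.

0.409 A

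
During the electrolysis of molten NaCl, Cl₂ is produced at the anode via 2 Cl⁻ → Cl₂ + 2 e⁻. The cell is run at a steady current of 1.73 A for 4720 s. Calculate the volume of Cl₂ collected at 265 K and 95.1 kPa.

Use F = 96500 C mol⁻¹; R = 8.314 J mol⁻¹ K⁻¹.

Q = I·t = 1.730 A × 4720.0 s = 8166 C.
n(e⁻) = Q/F = 8166 / 96500 = 0.08462 mol.
2 electrons are transferred per Cl₂ molecule, so n(Cl₂) = 0.08462 / 2 = 0.04231 mol.
V = nRT/P = (0.04231 × 8.314 × 265) / (95.1 × 10³ Pa) = 9.80 × 10⁻⁴ m³ = 0.980 L.

0.980 L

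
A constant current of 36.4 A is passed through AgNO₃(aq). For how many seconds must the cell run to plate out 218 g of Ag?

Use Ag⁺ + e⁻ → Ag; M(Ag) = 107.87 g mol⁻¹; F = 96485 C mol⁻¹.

5360 s

n(Ag) = m/M = 218 / 107.87 = 2.021 mol.
Each Ag atom requires 1 electron, so n(e⁻) = 1 × 2.021 = 2.021 mol.
Q = n(e⁻)·F = 2.021 × 96485 = 195000 C.
t = Q/I = 195000 / 36.40 A = 5357 s.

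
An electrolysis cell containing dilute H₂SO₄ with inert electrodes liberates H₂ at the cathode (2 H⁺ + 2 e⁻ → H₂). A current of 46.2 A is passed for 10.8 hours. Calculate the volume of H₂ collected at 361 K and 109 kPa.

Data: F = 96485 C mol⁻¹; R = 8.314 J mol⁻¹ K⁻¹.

256 L

Q = I·t = 46.20 A × 38880 s = 1796000 C.
n(e⁻) = Q/F = 1796000 / 96485 = 18.62 mol.
2 electrons are transferred per H₂ molecule, so n(H₂) = 18.62 / 2 = 9.308 mol.
V = nRT/P = (9.308 × 8.314 × 361) / (109 × 10³ Pa) = 0.256 m³ = 256 L.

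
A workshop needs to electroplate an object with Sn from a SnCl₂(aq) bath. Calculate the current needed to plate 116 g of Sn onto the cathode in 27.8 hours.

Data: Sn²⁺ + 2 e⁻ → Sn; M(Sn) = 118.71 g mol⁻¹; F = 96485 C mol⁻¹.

1.88 A

n(Sn) = 116 / 118.71 = 0.9772 mol.
n(e⁻) = 2 × 0.9772 = 1.954 mol.
Q = n(e⁻)·F = 1.954 × 96485 = 188600 C.
I = Q/t = 188600 / 100080 s = 1.88 A.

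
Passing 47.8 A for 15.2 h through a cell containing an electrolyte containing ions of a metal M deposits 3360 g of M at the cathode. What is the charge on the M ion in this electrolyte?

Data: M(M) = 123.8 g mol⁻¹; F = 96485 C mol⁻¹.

+1

Q = I·t = 47.80 A × 54720 s = 2616000 C, so n(e⁻) = 2616000/96485 = 27.11 mol.
n(M) deposited = 3360 / 123.8 = 27.14 mol.
Electrons per atom = n(e⁻)/n(M) = 27.11 / 27.14 = 0.999 ≈ 1, so the ion is M⁺.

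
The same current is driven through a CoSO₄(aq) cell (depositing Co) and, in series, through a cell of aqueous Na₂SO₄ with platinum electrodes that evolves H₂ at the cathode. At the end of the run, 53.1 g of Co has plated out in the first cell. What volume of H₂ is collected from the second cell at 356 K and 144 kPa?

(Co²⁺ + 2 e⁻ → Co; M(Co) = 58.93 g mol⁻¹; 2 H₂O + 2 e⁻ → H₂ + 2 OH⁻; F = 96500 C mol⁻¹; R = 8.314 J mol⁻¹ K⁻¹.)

n(Co) = 53.1 / 58.93 = 0.9011 mol, so n(e⁻) = 2 × 0.9011 = 1.802 mol.
The cells are in series, so the same 1.802 mol of electrons passes through the second cell.
2 H₂O + 2 e⁻ → H₂ + 2 OH⁻ — 2 mol e⁻ per mol H₂, so n(H₂) = 1.802/2 = 0.9011 mol.
V = nRT/P = (0.9011 × 8.314 × 356) / (144 × 10³) = 0.0185 m³ = 18.5 L.

18.5 L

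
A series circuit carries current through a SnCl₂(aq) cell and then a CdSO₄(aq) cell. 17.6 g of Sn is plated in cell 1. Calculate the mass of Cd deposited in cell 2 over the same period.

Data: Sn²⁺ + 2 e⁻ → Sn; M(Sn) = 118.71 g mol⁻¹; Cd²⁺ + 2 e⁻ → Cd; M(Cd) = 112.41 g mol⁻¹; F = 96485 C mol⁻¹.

n(Sn) = 17.6 / 118.71 = 0.1483 mol.
Since Sn²⁺ + 2 e⁻ → Sn, n(e⁻) passed = 2 × 0.1483 = 0.2965 mol.
Cells in series carry the same charge, so the same 0.2965 mol of electrons passes through cell 2.
Cd²⁺ + 2 e⁻ → Cd, so n(Cd) = 0.2965 / 2 = 0.1483 mol.
m(Cd) = 0.1483 × 112.41 = 16.7 g.

16.7 g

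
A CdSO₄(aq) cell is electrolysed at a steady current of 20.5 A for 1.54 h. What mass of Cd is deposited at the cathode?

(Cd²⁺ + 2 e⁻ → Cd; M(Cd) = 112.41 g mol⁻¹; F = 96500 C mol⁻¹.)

Q = I·t = 20.50 A × 5544.0 s = 113700 C.
n(e⁻) = Q/F = 113700 / 96500 = 1.178 mol.
Cd²⁺ + 2 e⁻ → Cd, so n(Cd) = n(e⁻)/2 = 0.5889 mol.
m = n·M = 0.5889 × 112.41 = 66.2 g.

66.2 g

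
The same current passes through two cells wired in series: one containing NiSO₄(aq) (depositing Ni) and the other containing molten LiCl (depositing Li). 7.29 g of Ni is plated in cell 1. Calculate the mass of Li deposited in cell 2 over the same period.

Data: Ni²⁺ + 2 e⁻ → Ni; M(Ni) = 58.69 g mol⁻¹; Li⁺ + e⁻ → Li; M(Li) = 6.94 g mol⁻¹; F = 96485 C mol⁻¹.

n(Ni) = 7.29 / 58.69 = 0.1242 mol.
Since Ni²⁺ + 2 e⁻ → Ni, n(e⁻) passed = 2 × 0.1242 = 0.2484 mol.
Cells in series carry the same charge, so the same 0.2484 mol of electrons passes through cell 2.
Li⁺ + e⁻ → Li, so n(Li) = 0.2484 / 1 = 0.2484 mol.
m(Li) = 0.2484 × 6.94 = 1.72 g.

1.72 g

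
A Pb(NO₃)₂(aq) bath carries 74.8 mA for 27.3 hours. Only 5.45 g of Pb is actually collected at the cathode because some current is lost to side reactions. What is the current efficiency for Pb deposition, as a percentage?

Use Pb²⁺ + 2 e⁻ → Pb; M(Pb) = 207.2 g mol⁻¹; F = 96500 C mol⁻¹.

Q = I·t = 0.07480 × 98280 = 7351 C; n(e⁻) = 7351/96500 = 0.07618 mol.
Theoretical n(Pb) = n(e⁻)/2 = 0.03809 mol, i.e. m_theo = 0.03809 × 207.2 = 7.892 g.
Efficiency = m_actual / m_theo = 5.45 / 7.892 = 69.1 %.

69.1 %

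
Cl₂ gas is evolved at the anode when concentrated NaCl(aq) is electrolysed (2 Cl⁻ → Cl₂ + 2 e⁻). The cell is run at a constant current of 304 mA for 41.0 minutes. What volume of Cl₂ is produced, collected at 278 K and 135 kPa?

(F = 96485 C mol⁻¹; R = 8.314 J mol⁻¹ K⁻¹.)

Q = I·t = 0.3040 A × 2460.0 s = 747.8 C.
n(e⁻) = Q/F = 747.8 / 96485 = 0.007751 mol.
2 electrons are transferred per Cl₂ molecule, so n(Cl₂) = 0.007751 / 2 = 0.003875 mol.
V = nRT/P = (0.003875 × 8.314 × 278) / (135 × 10³ Pa) = 6.63 × 10⁻⁵ m³ = 0.0663 L.

0.0663 L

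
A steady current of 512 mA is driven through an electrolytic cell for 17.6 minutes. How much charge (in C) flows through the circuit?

541 C

Q = I·t = 0.5120 A × 1056.0 s = 541 C.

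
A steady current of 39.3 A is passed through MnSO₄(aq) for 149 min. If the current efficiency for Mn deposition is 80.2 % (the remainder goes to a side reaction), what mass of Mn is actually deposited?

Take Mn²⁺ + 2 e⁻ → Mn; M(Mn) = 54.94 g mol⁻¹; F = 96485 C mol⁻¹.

Q = I·t = 39.30 × 8940.0 = 351300 C.
n(e⁻) = 351300/96485 = 3.641 mol; theoretically n(Mn) = 3.641/2 = 1.821 mol, m_theo = 100.0 g.
At 80.2 % efficiency, m_actual = 0.802 × 100.0 = 80.2 g.

80.2 g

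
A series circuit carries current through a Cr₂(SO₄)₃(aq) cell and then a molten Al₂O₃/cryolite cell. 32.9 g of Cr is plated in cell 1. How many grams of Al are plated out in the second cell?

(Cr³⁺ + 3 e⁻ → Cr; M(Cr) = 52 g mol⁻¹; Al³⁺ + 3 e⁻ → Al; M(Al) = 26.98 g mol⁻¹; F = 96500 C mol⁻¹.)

17.1 g

n(Cr) = 32.9 / 52 = 0.6327 mol.
Since Cr³⁺ + 3 e⁻ → Cr, n(e⁻) passed = 3 × 0.6327 = 1.898 mol.
Cells in series carry the same charge, so the same 1.898 mol of electrons passes through cell 2.
Al³⁺ + 3 e⁻ → Al, so n(Al) = 1.898 / 3 = 0.6327 mol.
m(Al) = 0.6327 × 26.98 = 17.1 g.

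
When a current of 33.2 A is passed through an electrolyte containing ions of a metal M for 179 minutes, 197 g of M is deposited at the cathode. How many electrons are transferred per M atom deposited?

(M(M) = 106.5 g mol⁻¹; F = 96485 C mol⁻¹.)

Q = I·t = 33.20 A × 10740 s = 356600 C, so n(e⁻) = 356600/96485 = 3.696 mol.
n(M) deposited = 197 / 106.5 = 1.850 mol.
Electrons per atom = n(e⁻)/n(M) = 3.696 / 1.850 = 2.00 ≈ 2, so the ion is M²⁺.

2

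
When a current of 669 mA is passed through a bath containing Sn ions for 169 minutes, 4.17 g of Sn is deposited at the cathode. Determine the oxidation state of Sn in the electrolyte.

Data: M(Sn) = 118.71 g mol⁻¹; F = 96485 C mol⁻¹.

+2

Q = I·t = 0.6690 A × 10140 s = 6784 C, so n(e⁻) = 6784/96485 = 0.07031 mol.
n(Sn) deposited = 4.17 / 118.71 = 0.03513 mol.
Electrons per atom = n(e⁻)/n(Sn) = 0.07031 / 0.03513 = 2.00 ≈ 2, so the ion is Sn²⁺.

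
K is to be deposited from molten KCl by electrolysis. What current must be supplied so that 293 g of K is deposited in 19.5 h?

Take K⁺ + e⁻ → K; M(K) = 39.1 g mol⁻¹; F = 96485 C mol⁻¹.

10.3 A

n(K) = 293 / 39.1 = 7.494 mol.
n(e⁻) = 1 × 7.494 = 7.494 mol.
Q = n(e⁻)·F = 7.494 × 96485 = 723000 C.
I = Q/t = 723000 / 70200 s = 10.3 A.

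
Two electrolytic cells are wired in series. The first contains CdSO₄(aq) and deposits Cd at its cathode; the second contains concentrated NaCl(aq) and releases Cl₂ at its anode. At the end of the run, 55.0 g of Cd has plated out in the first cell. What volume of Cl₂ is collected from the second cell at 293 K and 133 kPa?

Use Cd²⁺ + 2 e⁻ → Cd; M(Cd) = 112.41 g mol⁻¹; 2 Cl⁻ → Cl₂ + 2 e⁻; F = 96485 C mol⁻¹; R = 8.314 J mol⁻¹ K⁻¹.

8.96 L

n(Cd) = 55.0 / 112.41 = 0.4893 mol, so n(e⁻) = 2 × 0.4893 = 0.9786 mol.
The cells are in series, so the same 0.9786 mol of electrons passes through the second cell.
2 Cl⁻ → Cl₂ + 2 e⁻ — 2 mol e⁻ per mol Cl₂, so n(Cl₂) = 0.9786/2 = 0.4893 mol.
V = nRT/P = (0.4893 × 8.314 × 293) / (133 × 10³) = 0.00896 m³ = 8.96 L.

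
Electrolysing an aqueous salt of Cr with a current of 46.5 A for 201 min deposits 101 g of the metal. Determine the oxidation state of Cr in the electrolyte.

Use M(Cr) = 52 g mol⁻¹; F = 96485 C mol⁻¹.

Q = I·t = 46.50 A × 12060 s = 560800 C, so n(e⁻) = 560800/96485 = 5.812 mol.
n(Cr) deposited = 101 / 52 = 1.942 mol.
Electrons per atom = n(e⁻)/n(Cr) = 5.812 / 1.942 = 2.99 ≈ 3, so the ion is Cr³⁺.

+3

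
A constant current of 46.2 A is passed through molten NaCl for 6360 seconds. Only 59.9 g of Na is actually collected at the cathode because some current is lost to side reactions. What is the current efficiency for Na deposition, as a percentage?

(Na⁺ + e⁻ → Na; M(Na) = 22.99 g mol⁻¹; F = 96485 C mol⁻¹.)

85.6 %

Q = I·t = 46.20 × 6360.0 = 293800 C; n(e⁻) = 293800/96485 = 3.045 mol.
Theoretical n(Na) = n(e⁻)/1 = 3.045 mol, i.e. m_theo = 3.045 × 22.99 = 70.01 g.
Efficiency = m_actual / m_theo = 59.9 / 70.01 = 85.6 %.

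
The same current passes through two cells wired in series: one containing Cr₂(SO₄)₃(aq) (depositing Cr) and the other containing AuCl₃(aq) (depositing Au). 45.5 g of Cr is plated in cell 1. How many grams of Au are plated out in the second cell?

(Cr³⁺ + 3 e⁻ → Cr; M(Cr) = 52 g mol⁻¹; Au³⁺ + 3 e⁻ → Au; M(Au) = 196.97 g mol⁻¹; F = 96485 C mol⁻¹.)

n(Cr) = 45.5 / 52 = 0.8750 mol.
Since Cr³⁺ + 3 e⁻ → Cr, n(e⁻) passed = 3 × 0.8750 = 2.625 mol.
Cells in series carry the same charge, so the same 2.625 mol of electrons passes through cell 2.
Au³⁺ + 3 e⁻ → Au, so n(Au) = 2.625 / 3 = 0.8750 mol.
m(Au) = 0.8750 × 196.97 = 172 g.

172 g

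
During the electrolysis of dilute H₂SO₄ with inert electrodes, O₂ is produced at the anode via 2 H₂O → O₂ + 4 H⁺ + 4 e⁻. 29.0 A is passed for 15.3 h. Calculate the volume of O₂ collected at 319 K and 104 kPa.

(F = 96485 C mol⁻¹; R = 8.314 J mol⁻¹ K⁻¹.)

Q = I·t = 29.00 A × 55080 s = 1597000 C.
n(e⁻) = Q/F = 1597000 / 96485 = 16.56 mol.
4 electrons are transferred per O₂ molecule, so n(O₂) = 16.56 / 4 = 4.139 mol.
V = nRT/P = (4.139 × 8.314 × 319) / (104 × 10³ Pa) = 0.106 m³ = 106 L.

106 L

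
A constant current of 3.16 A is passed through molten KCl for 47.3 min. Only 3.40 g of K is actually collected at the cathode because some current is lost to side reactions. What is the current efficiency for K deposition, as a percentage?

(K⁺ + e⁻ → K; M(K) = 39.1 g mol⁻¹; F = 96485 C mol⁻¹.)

Q = I·t = 3.160 × 2838.0 = 8968 C; n(e⁻) = 8968/96485 = 0.09295 mol.
Theoretical n(K) = n(e⁻)/1 = 0.09295 mol, i.e. m_theo = 0.09295 × 39.1 = 3.634 g.
Efficiency = m_actual / m_theo = 3.40 / 3.634 = 93.6 %.

93.6 %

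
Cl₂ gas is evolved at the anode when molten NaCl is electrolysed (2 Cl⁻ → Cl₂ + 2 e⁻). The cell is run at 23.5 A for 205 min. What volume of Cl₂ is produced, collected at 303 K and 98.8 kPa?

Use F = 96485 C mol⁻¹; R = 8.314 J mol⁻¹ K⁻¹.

38.2 L

Q = I·t = 23.50 A × 12300 s = 289000 C.
n(e⁻) = Q/F = 289000 / 96485 = 2.996 mol.
2 electrons are transferred per Cl₂ molecule, so n(Cl₂) = 2.996 / 2 = 1.498 mol.
V = nRT/P = (1.498 × 8.314 × 303) / (98.8 × 10³ Pa) = 0.0382 m³ = 38.2 L.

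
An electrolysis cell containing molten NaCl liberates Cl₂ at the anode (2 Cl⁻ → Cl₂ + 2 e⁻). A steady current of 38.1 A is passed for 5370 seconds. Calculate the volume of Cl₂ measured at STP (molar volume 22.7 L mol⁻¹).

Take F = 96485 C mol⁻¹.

24.1 L

Q = I·t = 38.10 A × 5370.0 s = 204600 C.
n(e⁻) = Q/F = 204600 / 96485 = 2.121 mol.
2 electrons are transferred per Cl₂ molecule, so n(Cl₂) = 2.121 / 2 = 1.060 mol.
V = n × V_m = 1.060 × 22.7 = 24.1 L.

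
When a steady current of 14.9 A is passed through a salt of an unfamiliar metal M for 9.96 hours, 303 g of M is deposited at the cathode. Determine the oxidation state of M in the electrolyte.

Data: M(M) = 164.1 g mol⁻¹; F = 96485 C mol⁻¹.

+3

Q = I·t = 14.90 A × 35856 s = 534300 C, so n(e⁻) = 534300/96485 = 5.537 mol.
n(M) deposited = 303 / 164.1 = 1.846 mol.
Electrons per atom = n(e⁻)/n(M) = 5.537 / 1.846 = 3.00 ≈ 3, so the ion is M³⁺.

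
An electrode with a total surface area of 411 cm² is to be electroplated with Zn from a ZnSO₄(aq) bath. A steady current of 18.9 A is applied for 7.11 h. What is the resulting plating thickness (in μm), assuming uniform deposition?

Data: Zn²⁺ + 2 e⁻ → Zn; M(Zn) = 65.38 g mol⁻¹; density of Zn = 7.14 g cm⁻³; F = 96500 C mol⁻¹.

558 μm

Q = I·t = 18.90 × 25596 = 483800 C; n(e⁻) = 5.013 mol.
n(Zn) = n(e⁻)/2 = 2.507 mol, so m = 2.507 × 65.38 = 163.9 g.
Volume = m/ρ = 163.9 / 7.14 = 22.95 cm³.
Thickness = V/A = 22.95 / 411 = 0.0558 cm = 558 μm.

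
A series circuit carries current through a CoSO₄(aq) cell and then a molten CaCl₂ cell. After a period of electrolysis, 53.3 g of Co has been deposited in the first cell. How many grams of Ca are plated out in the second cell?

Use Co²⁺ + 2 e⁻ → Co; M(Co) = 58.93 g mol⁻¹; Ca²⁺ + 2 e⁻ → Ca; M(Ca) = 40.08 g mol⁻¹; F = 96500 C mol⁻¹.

36.3 g

n(Co) = 53.3 / 58.93 = 0.9045 mol.
Since Co²⁺ + 2 e⁻ → Co, n(e⁻) passed = 2 × 0.9045 = 1.809 mol.
Cells in series carry the same charge, so the same 1.809 mol of electrons passes through cell 2.
Ca²⁺ + 2 e⁻ → Ca, so n(Ca) = 1.809 / 2 = 0.9045 mol.
m(Ca) = 0.9045 × 40.08 = 36.3 g.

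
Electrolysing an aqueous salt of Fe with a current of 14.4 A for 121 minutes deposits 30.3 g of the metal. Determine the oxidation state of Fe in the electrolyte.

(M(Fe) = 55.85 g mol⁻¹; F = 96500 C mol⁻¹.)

Q = I·t = 14.40 A × 7260.0 s = 104500 C, so n(e⁻) = 104500/96500 = 1.083 mol.
n(Fe) deposited = 30.3 / 55.85 = 0.5425 mol.
Electrons per atom = n(e⁻)/n(Fe) = 1.083 / 0.5425 = 2.00 ≈ 2, so the ion is Fe²⁺.

+2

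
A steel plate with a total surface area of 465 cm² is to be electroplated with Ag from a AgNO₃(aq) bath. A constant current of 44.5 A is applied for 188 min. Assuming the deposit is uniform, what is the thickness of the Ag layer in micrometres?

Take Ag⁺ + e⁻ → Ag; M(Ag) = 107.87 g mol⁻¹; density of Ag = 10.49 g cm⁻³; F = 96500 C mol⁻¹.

Q = I·t = 44.50 × 11280 = 502000 C; n(e⁻) = 5.202 mol.
n(Ag) = n(e⁻)/1 = 5.202 mol, so m = 5.202 × 107.87 = 561.1 g.
Volume = m/ρ = 561.1 / 10.49 = 53.49 cm³.
Thickness = V/A = 53.49 / 465 = 0.115 cm = 1150 μm.

1150 μm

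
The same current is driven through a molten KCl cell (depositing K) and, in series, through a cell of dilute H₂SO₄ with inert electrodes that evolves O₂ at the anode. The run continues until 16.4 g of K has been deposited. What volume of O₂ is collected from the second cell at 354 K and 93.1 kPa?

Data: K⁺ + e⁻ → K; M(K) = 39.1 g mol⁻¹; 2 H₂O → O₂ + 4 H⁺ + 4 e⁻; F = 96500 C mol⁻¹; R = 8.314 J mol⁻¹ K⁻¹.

3.31 L

n(K) = 16.4 / 39.1 = 0.4194 mol, so n(e⁻) = 1 × 0.4194 = 0.4194 mol.
The cells are in series, so the same 0.4194 mol of electrons passes through the second cell.
2 H₂O → O₂ + 4 H⁺ + 4 e⁻ — 4 mol e⁻ per mol O₂, so n(O₂) = 0.4194/4 = 0.1049 mol.
V = nRT/P = (0.1049 × 8.314 × 354) / (93.1 × 10³) = 0.00331 m³ = 3.31 L.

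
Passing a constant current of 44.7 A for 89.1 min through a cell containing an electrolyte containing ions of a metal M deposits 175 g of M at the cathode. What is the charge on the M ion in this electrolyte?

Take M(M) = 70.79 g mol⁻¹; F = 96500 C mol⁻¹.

+1

Q = I·t = 44.70 A × 5346.0 s = 239000 C, so n(e⁻) = 239000/96500 = 2.476 mol.
n(M) deposited = 175 / 70.79 = 2.472 mol.
Electrons per atom = n(e⁻)/n(M) = 2.476 / 2.472 = 1.00 ≈ 1, so the ion is M⁺.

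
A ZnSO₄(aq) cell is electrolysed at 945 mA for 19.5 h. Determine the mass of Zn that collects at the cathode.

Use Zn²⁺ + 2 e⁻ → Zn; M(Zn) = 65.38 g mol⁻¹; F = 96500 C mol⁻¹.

22.5 g

Q = I·t = 0.9450 A × 70200 s = 66340 C.
n(e⁻) = Q/F = 66340 / 96500 = 0.6875 mol.
Zn²⁺ + 2 e⁻ → Zn, so n(Zn) = n(e⁻)/2 = 0.3437 mol.
m = n·M = 0.3437 × 65.38 = 22.5 g.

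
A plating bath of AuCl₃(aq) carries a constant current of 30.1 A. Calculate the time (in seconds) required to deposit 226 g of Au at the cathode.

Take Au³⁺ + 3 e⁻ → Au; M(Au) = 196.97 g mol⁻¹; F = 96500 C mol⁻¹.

11000 s

n(Au) = m/M = 226 / 196.97 = 1.147 mol.
Each Au atom requires 3 electrons, so n(e⁻) = 3 × 1.147 = 3.442 mol.
Q = n(e⁻)·F = 3.442 × 96500 = 332200 C.
t = Q/I = 332200 / 30.10 A = 11040 s.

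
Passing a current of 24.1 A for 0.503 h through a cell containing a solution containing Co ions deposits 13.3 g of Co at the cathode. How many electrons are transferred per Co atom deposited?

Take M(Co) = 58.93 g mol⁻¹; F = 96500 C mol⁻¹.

Q = I·t = 24.10 A × 1810.8 s = 43640 C, so n(e⁻) = 43640/96500 = 0.4522 mol.
n(Co) deposited = 13.3 / 58.93 = 0.2257 mol.
Electrons per atom = n(e⁻)/n(Co) = 0.4522 / 0.2257 = 2.00 ≈ 2, so the ion is Co²⁺.

2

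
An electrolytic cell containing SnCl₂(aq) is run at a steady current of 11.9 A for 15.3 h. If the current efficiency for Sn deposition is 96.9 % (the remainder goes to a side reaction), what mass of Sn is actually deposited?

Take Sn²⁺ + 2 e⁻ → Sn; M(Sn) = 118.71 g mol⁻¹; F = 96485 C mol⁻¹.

391 g

Q = I·t = 11.90 × 55080 = 655500 C.
n(e⁻) = 655500/96485 = 6.793 mol; theoretically n(Sn) = 6.793/2 = 3.397 mol, m_theo = 403.2 g.
At 96.9 % efficiency, m_actual = 0.969 × 403.2 = 391 g.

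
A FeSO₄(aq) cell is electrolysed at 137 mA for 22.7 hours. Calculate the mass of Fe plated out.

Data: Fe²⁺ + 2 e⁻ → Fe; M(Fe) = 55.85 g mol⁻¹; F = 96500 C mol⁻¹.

Q = I·t = 0.1370 A × 81720 s = 11200 C.
n(e⁻) = Q/F = 11200 / 96500 = 0.1160 mol.
Fe²⁺ + 2 e⁻ → Fe, so n(Fe) = n(e⁻)/2 = 0.05801 mol.
m = n·M = 0.05801 × 55.85 = 3.24 g.

3.24 g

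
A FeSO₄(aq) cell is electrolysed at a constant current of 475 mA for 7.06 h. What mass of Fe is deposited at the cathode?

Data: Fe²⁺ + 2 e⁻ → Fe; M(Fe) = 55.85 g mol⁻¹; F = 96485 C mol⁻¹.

Q = I·t = 0.4750 A × 25416 s = 12070 C.
n(e⁻) = Q/F = 12070 / 96485 = 0.1251 mol.
Fe²⁺ + 2 e⁻ → Fe, so n(Fe) = n(e⁻)/2 = 0.06256 mol.
m = n·M = 0.06256 × 55.85 = 3.49 g.

3.49 g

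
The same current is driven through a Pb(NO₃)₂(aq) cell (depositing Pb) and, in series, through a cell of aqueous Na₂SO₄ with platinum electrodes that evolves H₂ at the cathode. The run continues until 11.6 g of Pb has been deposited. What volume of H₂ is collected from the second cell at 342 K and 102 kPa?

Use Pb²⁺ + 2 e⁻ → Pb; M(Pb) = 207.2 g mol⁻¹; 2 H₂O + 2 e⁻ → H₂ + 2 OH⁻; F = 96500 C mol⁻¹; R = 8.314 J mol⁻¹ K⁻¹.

1.56 L

n(Pb) = 11.6 / 207.2 = 0.05598 mol, so n(e⁻) = 2 × 0.05598 = 0.1120 mol.
The cells are in series, so the same 0.1120 mol of electrons passes through the second cell.
2 H₂O + 2 e⁻ → H₂ + 2 OH⁻ — 2 mol e⁻ per mol H₂, so n(H₂) = 0.1120/2 = 0.05598 mol.
V = nRT/P = (0.05598 × 8.314 × 342) / (102 × 10³) = 0.00156 m³ = 1.56 L.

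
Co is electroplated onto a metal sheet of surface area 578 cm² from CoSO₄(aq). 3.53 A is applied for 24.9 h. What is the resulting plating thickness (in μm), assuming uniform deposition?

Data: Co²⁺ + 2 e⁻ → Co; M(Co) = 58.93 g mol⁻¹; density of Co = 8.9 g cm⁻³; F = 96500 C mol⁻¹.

188 μm

Q = I·t = 3.530 × 89640 = 316400 C; n(e⁻) = 3.279 mol.
n(Co) = n(e⁻)/2 = 1.640 mol, so m = 1.640 × 58.93 = 96.62 g.
Volume = m/ρ = 96.62 / 8.9 = 10.86 cm³.
Thickness = V/A = 10.86 / 578 = 0.0188 cm = 188 μm.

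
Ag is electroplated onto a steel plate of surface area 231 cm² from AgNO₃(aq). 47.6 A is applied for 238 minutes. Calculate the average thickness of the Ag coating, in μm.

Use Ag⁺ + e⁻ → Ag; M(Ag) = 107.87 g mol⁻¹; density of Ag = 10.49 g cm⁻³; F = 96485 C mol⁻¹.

3140 μm

Q = I·t = 47.60 × 14280 = 679700 C; n(e⁻) = 7.045 mol.
n(Ag) = n(e⁻)/1 = 7.045 mol, so m = 7.045 × 107.87 = 759.9 g.
Volume = m/ρ = 759.9 / 10.49 = 72.44 cm³.
Thickness = V/A = 72.44 / 231 = 0.314 cm = 3140 μm.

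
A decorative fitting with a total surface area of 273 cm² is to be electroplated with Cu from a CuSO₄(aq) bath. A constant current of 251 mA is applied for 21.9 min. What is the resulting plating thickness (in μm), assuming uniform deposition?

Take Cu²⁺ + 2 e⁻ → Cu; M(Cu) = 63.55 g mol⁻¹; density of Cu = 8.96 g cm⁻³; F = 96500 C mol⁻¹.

0.444 μm

Q = I·t = 0.2510 × 1314.0 = 329.8 C; n(e⁻) = 0.003418 mol.
n(Cu) = n(e⁻)/2 = 0.001709 mol, so m = 0.001709 × 63.55 = 0.1086 g.
Volume = m/ρ = 0.1086 / 8.96 = 0.01212 cm³.
Thickness = V/A = 0.01212 / 273 = 4.44 × 10⁻⁵ cm = 0.444 μm.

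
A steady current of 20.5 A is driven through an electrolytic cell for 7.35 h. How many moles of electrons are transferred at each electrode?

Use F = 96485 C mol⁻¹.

5.62 mol

Q = I·t = 20.50 A × 26460 s = 542400 C.
n(e⁻) = Q/F = 542400 / 96485 = 5.62 mol.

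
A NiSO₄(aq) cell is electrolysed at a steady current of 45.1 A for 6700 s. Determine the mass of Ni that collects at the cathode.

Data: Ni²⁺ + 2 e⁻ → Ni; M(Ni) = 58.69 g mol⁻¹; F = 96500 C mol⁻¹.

91.9 g

Q = I·t = 45.10 A × 6700.0 s = 302200 C.
n(e⁻) = Q/F = 302200 / 96500 = 3.131 mol.
Ni²⁺ + 2 e⁻ → Ni, so n(Ni) = n(e⁻)/2 = 1.566 mol.
m = n·M = 1.566 × 58.69 = 91.9 g.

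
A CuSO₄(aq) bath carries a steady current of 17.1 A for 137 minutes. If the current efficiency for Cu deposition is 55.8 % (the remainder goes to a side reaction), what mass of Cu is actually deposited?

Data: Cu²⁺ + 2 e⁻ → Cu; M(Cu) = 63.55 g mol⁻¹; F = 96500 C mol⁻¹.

Q = I·t = 17.10 × 8220.0 = 140600 C.
n(e⁻) = 140600/96500 = 1.457 mol; theoretically n(Cu) = 1.457/2 = 0.7283 mol, m_theo = 46.28 g.
At 55.8 % efficiency, m_actual = 0.558 × 46.28 = 25.8 g.

25.8 g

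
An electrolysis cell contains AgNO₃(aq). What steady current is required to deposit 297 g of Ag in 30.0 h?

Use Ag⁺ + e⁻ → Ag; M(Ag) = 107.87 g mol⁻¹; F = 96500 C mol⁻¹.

n(Ag) = 297 / 107.87 = 2.753 mol.
n(e⁻) = 1 × 2.753 = 2.753 mol.
Q = n(e⁻)·F = 2.753 × 96500 = 265700 C.
I = Q/t = 265700 / 108000 s = 2.46 A.

2.46 A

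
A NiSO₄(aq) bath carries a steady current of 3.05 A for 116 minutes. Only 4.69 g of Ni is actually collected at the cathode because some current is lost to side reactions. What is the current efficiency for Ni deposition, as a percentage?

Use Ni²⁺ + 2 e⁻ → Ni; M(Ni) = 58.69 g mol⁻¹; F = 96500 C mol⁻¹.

Q = I·t = 3.050 × 6960.0 = 21230 C; n(e⁻) = 21230/96500 = 0.2200 mol.
Theoretical n(Ni) = n(e⁻)/2 = 0.1100 mol, i.e. m_theo = 0.1100 × 58.69 = 6.455 g.
Efficiency = m_actual / m_theo = 4.69 / 6.455 = 72.7 %.

72.7 %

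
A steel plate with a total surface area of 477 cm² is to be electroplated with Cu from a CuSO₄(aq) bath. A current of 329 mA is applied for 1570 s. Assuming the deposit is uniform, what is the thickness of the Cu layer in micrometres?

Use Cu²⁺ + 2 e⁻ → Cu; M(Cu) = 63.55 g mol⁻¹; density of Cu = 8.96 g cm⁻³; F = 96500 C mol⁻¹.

Q = I·t = 0.3290 × 1570.0 = 516.5 C; n(e⁻) = 0.005353 mol.
n(Cu) = n(e⁻)/2 = 0.002676 mol, so m = 0.002676 × 63.55 = 0.1701 g.
Volume = m/ρ = 0.1701 / 8.96 = 0.01898 cm³.
Thickness = V/A = 0.01898 / 477 = 3.98 × 10⁻⁵ cm = 0.398 μm.

0.398 μm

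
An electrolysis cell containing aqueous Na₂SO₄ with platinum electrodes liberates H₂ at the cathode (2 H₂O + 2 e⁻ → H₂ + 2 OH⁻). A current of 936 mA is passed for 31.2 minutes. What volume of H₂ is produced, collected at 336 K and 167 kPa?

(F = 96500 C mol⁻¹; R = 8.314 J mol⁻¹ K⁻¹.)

0.152 L

Q = I·t = 0.9360 A × 1872.0 s = 1752 C.
n(e⁻) = Q/F = 1752 / 96500 = 0.01816 mol.
2 electrons are transferred per H₂ molecule, so n(H₂) = 0.01816 / 2 = 0.009079 mol.
V = nRT/P = (0.009079 × 8.314 × 336) / (167 × 10³ Pa) = 1.52 × 10⁻⁴ m³ = 0.152 L.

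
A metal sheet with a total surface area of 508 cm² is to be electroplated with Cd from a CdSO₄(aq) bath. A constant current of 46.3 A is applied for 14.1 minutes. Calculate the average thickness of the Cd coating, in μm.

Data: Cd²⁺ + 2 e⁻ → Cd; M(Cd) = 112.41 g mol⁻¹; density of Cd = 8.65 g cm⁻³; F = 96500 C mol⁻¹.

Q = I·t = 46.30 × 846.00 = 39170 C; n(e⁻) = 0.4059 mol.
n(Cd) = n(e⁻)/2 = 0.2030 mol, so m = 0.2030 × 112.41 = 22.81 g.
Volume = m/ρ = 22.81 / 8.65 = 2.637 cm³.
Thickness = V/A = 2.637 / 508 = 0.00519 cm = 51.9 μm.

51.9 μm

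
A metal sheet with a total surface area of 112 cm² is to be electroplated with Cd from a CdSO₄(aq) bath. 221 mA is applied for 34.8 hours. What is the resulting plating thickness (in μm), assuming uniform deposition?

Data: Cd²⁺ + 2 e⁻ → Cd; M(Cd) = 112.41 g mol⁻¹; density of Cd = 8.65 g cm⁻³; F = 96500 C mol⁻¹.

Q = I·t = 0.2210 × 125280 = 27690 C; n(e⁻) = 0.2869 mol.
n(Cd) = n(e⁻)/2 = 0.1435 mol, so m = 0.1435 × 112.41 = 16.13 g.
Volume = m/ρ = 16.13 / 8.65 = 1.864 cm³.
Thickness = V/A = 1.864 / 112 = 0.0166 cm = 166 μm.

166 μm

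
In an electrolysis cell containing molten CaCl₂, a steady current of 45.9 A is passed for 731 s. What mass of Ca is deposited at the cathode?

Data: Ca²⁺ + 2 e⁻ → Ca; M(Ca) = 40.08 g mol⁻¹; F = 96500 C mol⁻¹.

Q = I·t = 45.90 A × 731.00 s = 33550 C.
n(e⁻) = Q/F = 33550 / 96500 = 0.3477 mol.
Ca²⁺ + 2 e⁻ → Ca, so n(Ca) = n(e⁻)/2 = 0.1738 mol.
m = n·M = 0.1738 × 40.08 = 6.97 g.

6.97 g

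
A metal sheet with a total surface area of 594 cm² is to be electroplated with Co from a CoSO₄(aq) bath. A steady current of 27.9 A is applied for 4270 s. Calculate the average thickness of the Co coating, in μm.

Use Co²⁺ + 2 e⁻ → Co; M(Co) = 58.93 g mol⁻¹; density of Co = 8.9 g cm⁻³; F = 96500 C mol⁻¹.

Q = I·t = 27.90 × 4270.0 = 119100 C; n(e⁻) = 1.235 mol.
n(Co) = n(e⁻)/2 = 0.6173 mol, so m = 0.6173 × 58.93 = 36.38 g.
Volume = m/ρ = 36.38 / 8.9 = 4.087 cm³.
Thickness = V/A = 4.087 / 594 = 0.00688 cm = 68.8 μm.

68.8 μm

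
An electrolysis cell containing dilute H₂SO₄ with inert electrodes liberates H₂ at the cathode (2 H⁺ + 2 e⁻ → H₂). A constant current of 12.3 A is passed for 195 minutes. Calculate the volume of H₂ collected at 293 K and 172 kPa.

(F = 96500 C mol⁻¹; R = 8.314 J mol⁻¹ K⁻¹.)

Q = I·t = 12.30 A × 11700 s = 143900 C.
n(e⁻) = Q/F = 143900 / 96500 = 1.491 mol.
2 electrons are transferred per H₂ molecule, so n(H₂) = 1.491 / 2 = 0.7456 mol.
V = nRT/P = (0.7456 × 8.314 × 293) / (172 × 10³ Pa) = 0.0106 m³ = 10.6 L.

10.6 L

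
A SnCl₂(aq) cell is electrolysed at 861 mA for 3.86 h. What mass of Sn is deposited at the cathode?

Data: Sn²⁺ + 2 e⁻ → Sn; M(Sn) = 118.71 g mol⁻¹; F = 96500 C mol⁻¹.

7.36 g

Q = I·t = 0.8610 A × 13896 s = 11960 C.
n(e⁻) = Q/F = 11960 / 96500 = 0.1240 mol.
Sn²⁺ + 2 e⁻ → Sn, so n(Sn) = n(e⁻)/2 = 0.06199 mol.
m = n·M = 0.06199 × 118.71 = 7.36 g.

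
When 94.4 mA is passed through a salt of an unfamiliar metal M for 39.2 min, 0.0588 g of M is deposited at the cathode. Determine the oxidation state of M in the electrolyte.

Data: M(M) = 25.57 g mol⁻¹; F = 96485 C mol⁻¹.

+1

Q = I·t = 0.09440 A × 2352.0 s = 222.0 C, so n(e⁻) = 222.0/96485 = 0.002301 mol.
n(M) deposited = 0.0588 / 25.57 = 0.002300 mol.
Electrons per atom = n(e⁻)/n(M) = 0.002301 / 0.002300 = 1.00 ≈ 1, so the ion is M⁺.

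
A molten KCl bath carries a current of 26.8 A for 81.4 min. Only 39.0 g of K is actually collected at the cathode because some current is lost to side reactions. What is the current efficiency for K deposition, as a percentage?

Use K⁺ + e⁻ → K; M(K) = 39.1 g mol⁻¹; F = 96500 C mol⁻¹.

73.5 %

Q = I·t = 26.80 × 4884.0 = 130900 C; n(e⁻) = 130900/96500 = 1.356 mol.
Theoretical n(K) = n(e⁻)/1 = 1.356 mol, i.e. m_theo = 1.356 × 39.1 = 53.03 g.
Efficiency = m_actual / m_theo = 39.0 / 53.03 = 73.5 %.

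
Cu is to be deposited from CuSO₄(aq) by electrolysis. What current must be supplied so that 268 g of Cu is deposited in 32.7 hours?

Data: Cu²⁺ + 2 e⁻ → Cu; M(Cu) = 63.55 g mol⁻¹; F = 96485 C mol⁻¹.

6.91 A

n(Cu) = 268 / 63.55 = 4.217 mol.
n(e⁻) = 2 × 4.217 = 8.434 mol.
Q = n(e⁻)·F = 8.434 × 96485 = 813800 C.
I = Q/t = 813800 / 117720 s = 6.91 A.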